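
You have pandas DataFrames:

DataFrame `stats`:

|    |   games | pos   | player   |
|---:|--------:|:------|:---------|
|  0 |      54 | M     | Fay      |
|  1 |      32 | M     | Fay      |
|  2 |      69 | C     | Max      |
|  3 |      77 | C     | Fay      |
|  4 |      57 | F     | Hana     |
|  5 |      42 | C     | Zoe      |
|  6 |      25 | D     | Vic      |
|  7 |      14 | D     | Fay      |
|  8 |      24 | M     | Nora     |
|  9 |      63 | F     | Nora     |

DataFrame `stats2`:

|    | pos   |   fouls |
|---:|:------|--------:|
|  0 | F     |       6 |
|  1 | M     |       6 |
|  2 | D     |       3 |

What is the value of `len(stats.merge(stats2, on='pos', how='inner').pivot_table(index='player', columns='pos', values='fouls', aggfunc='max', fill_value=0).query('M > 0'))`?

2

merge on 'pos' (how='inner') → 7 rows:
   games pos player  fouls
0     54   M    Fay      6
1     32   M    Fay      6
2     57   F   Hana      6
3     25   D    Vic      3
4     14   D    Fay      3
5     24   M   Nora      6
6     63   F   Nora      6
pivot: rows=player, cols=pos, max(fouls):
pos     D  F  M
player         
Fay     3  0  6
Hana    0  6  0
Nora    0  6  6
Vic     3  0  0
filter rows where M > 0:
pos     D  F  M
player         
Fay     3  0  6
Nora    0  6  6
Taking the number of rows gives 2.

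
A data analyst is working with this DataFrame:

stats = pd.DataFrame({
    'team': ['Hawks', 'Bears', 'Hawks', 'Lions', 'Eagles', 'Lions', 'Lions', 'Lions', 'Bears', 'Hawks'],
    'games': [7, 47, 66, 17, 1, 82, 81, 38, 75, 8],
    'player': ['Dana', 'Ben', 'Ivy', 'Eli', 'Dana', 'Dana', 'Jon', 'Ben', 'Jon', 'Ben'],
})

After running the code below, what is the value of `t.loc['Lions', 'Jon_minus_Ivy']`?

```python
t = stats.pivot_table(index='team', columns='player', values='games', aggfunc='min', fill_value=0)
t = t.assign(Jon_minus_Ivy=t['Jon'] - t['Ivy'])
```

81

pivot: rows=team, cols=player, min(games):
player  Ben  Dana  Eli  Ivy  Jon
team                            
Bears    47     0    0    0   75
Eagles    0     1    0    0    0
Hawks     8     7    0   66    0
Lions    38    82   17    0   81
add column Jon_minus_Ivy = t['Jon'] - t['Ivy']:
player  Ben  Dana  Eli  Ivy  Jon  Jon_minus_Ivy
team                                           
Bears    47     0    0    0   75             75
Eagles    0     1    0    0    0              0
Hawks     8     7    0   66    0            -66
Lions    38    82   17    0   81             81
Taking the value at row 'Lions', column 'Jon_minus_Ivy' gives 81.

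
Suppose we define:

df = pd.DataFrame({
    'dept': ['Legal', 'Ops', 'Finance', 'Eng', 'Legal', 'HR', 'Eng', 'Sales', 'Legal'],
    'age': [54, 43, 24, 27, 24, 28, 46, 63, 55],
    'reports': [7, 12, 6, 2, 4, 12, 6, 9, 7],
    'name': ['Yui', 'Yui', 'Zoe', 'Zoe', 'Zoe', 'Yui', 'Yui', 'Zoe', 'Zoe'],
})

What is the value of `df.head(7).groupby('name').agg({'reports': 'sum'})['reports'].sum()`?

take first 7 rows:
      dept  age  reports name
0    Legal   54        7  Yui
1      Ops   43       12  Yui
2  Finance   24        6  Zoe
3      Eng   27        2  Zoe
4    Legal   24        4  Zoe
5       HR   28       12  Yui
6      Eng   46        6  Yui
group by name, sum of reports:
      reports
name         
Yui        37
Zoe        12
The sum of column 'reports' is 49.

49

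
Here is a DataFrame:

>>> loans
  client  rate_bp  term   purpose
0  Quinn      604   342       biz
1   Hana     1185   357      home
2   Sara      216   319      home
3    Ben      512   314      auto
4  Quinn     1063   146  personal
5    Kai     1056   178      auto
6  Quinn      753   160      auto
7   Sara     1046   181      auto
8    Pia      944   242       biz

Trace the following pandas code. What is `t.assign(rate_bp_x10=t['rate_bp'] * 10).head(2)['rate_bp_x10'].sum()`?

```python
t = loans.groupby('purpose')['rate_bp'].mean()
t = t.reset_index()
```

group by purpose, mean of rate_bp:
purpose
auto         841.75
biz          774.00
home         700.50
personal    1063.00
Name: rate_bp, dtype: float64
reset_index():
    purpose  rate_bp
0      auto   841.75
1       biz   774.00
2      home   700.50
3  personal  1063.00
add column rate_bp_x10 = t['rate_bp'] * 10:
    purpose  rate_bp  rate_bp_x10
0      auto   841.75       8417.5
1       biz   774.00       7740.0
2      home   700.50       7005.0
3  personal  1063.00      10630.0
take first 2 rows:
  purpose  rate_bp  rate_bp_x10
0    auto   841.75       8417.5
1     biz   774.00       7740.0
Reading off the sum of column 'rate_bp_x10', we get 16157.5.

16157.5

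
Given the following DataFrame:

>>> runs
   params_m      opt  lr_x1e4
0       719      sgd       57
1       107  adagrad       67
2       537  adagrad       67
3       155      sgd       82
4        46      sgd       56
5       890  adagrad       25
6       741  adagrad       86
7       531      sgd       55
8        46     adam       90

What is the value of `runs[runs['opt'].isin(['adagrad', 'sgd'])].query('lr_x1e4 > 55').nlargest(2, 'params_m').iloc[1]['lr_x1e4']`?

57

filter rows where opt in ['adagrad', 'sgd']:
   params_m      opt  lr_x1e4
0       719      sgd       57
1       107  adagrad       67
2       537  adagrad       67
3       155      sgd       82
4        46      sgd       56
5       890  adagrad       25
6       741  adagrad       86
7       531      sgd       55
filter rows where lr_x1e4 > 55:
   params_m      opt  lr_x1e4
0       719      sgd       57
1       107  adagrad       67
2       537  adagrad       67
3       155      sgd       82
4        46      sgd       56
6       741  adagrad       86
take 2 rows with largest params_m:
   params_m      opt  lr_x1e4
6       741  adagrad       86
0       719      sgd       57
Hence 57.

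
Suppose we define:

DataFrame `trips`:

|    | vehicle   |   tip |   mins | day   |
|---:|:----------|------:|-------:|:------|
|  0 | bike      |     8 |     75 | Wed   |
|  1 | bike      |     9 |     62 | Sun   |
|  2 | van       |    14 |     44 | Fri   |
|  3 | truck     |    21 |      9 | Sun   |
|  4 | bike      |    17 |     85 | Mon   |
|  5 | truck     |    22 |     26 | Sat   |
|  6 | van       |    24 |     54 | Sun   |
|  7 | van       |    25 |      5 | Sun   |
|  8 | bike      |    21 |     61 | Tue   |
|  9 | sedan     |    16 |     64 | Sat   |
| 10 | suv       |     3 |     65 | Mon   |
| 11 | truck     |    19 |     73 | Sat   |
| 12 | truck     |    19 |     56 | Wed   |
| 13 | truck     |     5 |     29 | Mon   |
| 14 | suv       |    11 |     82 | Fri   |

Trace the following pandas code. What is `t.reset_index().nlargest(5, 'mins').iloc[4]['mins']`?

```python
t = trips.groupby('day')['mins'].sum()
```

126

group by day, sum of mins:
day
Fri    126
Mon    179
Sat    163
Sun    130
Tue     61
Wed    131
Name: mins, dtype: int64
reset_index():
   day  mins
0  Fri   126
1  Mon   179
2  Sat   163
3  Sun   130
4  Tue    61
5  Wed   131
take 5 rows with largest mins:
   day  mins
1  Mon   179
2  Sat   163
5  Wed   131
3  Sun   130
0  Fri   126
Taking the value at position 4, column 'mins' gives 126.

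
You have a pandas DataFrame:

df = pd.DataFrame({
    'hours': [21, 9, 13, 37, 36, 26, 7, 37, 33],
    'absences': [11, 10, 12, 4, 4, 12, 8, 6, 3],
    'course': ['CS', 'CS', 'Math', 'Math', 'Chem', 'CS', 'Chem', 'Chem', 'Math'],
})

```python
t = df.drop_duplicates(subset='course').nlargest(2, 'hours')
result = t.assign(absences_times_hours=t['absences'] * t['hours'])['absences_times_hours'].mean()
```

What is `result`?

drop duplicate course (keep=first):
   hours  absences course
0     21        11     CS
2     13        12   Math
4     36         4   Chem
take 2 rows with largest hours:
   hours  absences course
4     36         4   Chem
0     21        11     CS
add column absences_times_hours = t['absences'] * t['hours']:
   hours  absences course  absences_times_hours
4     36         4   Chem                   144
0     21        11     CS                   231
Reading off the mean of column 'absences_times_hours', we get 187.5.

187.5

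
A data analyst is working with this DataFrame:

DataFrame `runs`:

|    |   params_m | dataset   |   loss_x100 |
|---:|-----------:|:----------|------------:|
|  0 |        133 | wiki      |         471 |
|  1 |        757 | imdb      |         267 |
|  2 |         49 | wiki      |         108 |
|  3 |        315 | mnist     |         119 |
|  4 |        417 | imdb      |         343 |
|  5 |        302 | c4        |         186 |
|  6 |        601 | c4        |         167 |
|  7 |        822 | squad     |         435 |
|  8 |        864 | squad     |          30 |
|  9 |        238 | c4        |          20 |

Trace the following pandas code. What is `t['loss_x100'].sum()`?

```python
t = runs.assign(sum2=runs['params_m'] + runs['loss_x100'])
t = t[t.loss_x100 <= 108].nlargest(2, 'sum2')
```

50

add column sum2 = runs['params_m'] + runs['loss_x100']:
   params_m dataset  loss_x100  sum2
0       133    wiki        471   604
1       757    imdb        267  1024
2        49    wiki        108   157
3       315   mnist        119   434
4       417    imdb        343   760
5       302      c4        186   488
6       601      c4        167   768
7       822   squad        435  1257
8       864   squad         30   894
9       238      c4         20   258
filter rows where loss_x100 <= 108:
   params_m dataset  loss_x100  sum2
2        49    wiki        108   157
8       864   squad         30   894
9       238      c4         20   258
take 2 rows with largest sum2:
   params_m dataset  loss_x100  sum2
8       864   squad         30   894
9       238      c4         20   258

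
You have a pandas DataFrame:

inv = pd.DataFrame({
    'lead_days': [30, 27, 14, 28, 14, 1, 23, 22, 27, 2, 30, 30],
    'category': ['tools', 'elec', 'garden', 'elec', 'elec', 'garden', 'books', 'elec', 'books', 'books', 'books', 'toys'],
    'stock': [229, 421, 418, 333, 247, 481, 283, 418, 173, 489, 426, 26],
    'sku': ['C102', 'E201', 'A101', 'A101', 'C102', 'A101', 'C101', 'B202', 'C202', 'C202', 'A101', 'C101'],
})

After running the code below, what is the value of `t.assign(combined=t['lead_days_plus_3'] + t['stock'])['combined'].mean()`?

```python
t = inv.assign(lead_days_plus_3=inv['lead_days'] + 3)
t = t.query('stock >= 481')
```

add column lead_days_plus_3 = inv['lead_days'] + 3:
    lead_days category  stock   sku  lead_days_plus_3
0          30    tools    229  C102                33
1          27     elec    421  E201                30
2          14   garden    418  A101                17
3          28     elec    333  A101                31
4          14     elec    247  C102                17
5           1   garden    481  A101                 4
6          23    books    283  C101                26
7          22     elec    418  B202                25
8          27    books    173  C202                30
9           2    books    489  C202                 5
10         30    books    426  A101                33
11         30     toys     26  C101                33
filter rows where stock >= 481:
   lead_days category  stock   sku  lead_days_plus_3
5          1   garden    481  A101                 4
9          2    books    489  C202                 5
add column combined = t['lead_days_plus_3'] + t['stock']:
   lead_days category  stock   sku  lead_days_plus_3  combined
5          1   garden    481  A101                 4       485
9          2    books    489  C202                 5       494
So mean() = 489.5.

489.5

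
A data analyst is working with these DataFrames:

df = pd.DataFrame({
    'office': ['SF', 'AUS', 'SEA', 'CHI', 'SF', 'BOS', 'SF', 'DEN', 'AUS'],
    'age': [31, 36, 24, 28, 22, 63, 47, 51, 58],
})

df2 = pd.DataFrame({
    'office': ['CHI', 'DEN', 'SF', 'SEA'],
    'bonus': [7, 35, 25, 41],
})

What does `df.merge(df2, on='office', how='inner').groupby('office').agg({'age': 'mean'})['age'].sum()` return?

136.333333333

merge on 'office' (how='inner') → 6 rows:
  office  age  bonus
0     SF   31     25
1    SEA   24     41
2    CHI   28      7
3     SF   22     25
4     SF   47     25
5    DEN   51     35
group by office, mean of age:
              age
office           
CHI     28.000000
DEN     51.000000
SEA     24.000000
SF      33.333333
Hence 136.333333333.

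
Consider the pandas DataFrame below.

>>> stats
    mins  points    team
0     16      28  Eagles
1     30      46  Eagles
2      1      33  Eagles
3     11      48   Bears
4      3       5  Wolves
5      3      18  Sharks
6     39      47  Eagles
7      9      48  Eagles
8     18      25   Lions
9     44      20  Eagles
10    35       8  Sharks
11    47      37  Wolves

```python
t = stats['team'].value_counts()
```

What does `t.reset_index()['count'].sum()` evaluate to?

value_counts of team:
team
Eagles    6
Wolves    2
Sharks    2
Bears     1
Lions     1
Name: count, dtype: int64
reset_index():
     team  count
0  Eagles      6
1  Wolves      2
2  Sharks      2
3   Bears      1
4   Lions      1

12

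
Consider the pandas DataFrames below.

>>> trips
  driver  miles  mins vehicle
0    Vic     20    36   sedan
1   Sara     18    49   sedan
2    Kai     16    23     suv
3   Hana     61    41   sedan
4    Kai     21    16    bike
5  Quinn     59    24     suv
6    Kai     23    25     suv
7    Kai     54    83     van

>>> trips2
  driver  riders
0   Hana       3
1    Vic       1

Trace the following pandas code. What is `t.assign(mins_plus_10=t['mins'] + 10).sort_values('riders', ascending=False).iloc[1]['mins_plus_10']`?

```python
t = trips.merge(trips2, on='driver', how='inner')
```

46

merge on 'driver' (how='inner') → 2 rows:
  driver  miles  mins vehicle  riders
0    Vic     20    36   sedan       1
1   Hana     61    41   sedan       3
add column mins_plus_10 = t['mins'] + 10:
  driver  miles  mins vehicle  riders  mins_plus_10
0    Vic     20    36   sedan       1            46
1   Hana     61    41   sedan       3            51
sort by riders descending:
  driver  miles  mins vehicle  riders  mins_plus_10
1   Hana     61    41   sedan       3            51
0    Vic     20    36   sedan       1            46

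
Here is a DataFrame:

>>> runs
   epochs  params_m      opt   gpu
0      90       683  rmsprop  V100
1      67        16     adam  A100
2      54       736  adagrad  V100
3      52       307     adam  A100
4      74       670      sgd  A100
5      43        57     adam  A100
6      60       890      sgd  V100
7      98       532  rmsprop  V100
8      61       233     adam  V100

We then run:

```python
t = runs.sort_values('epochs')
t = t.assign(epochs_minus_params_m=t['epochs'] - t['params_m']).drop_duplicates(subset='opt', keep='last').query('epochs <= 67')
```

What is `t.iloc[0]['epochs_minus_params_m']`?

-682

sort by epochs:
   epochs  params_m      opt   gpu
5      43        57     adam  A100
3      52       307     adam  A100
2      54       736  adagrad  V100
6      60       890      sgd  V100
8      61       233     adam  V100
1      67        16     adam  A100
4      74       670      sgd  A100
0      90       683  rmsprop  V100
7      98       532  rmsprop  V100
add column epochs_minus_params_m = t['epochs'] - t['params_m']:
   epochs  params_m      opt   gpu  epochs_minus_params_m
5      43        57     adam  A100                    -14
3      52       307     adam  A100                   -255
2      54       736  adagrad  V100                   -682
6      60       890      sgd  V100                   -830
8      61       233     adam  V100                   -172
1      67        16     adam  A100                     51
4      74       670      sgd  A100                   -596
0      90       683  rmsprop  V100                   -593
7      98       532  rmsprop  V100                   -434
drop duplicate opt (keep=last):
   epochs  params_m      opt   gpu  epochs_minus_params_m
2      54       736  adagrad  V100                   -682
1      67        16     adam  A100                     51
4      74       670      sgd  A100                   -596
7      98       532  rmsprop  V100                   -434
filter rows where epochs <= 67:
   epochs  params_m      opt   gpu  epochs_minus_params_m
2      54       736  adagrad  V100                   -682
1      67        16     adam  A100                     51
Then the value at position 0, column 'epochs_minus_params_m': -682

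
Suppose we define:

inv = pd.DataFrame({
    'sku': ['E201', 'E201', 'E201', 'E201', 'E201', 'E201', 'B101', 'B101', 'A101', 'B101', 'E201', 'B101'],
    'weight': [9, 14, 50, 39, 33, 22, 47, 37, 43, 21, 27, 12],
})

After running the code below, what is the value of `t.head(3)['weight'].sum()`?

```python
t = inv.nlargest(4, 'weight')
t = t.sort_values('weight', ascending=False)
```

140

take 4 rows with largest weight:
    sku  weight
2  E201      50
6  B101      47
8  A101      43
3  E201      39
sort by weight descending:
    sku  weight
2  E201      50
6  B101      47
8  A101      43
3  E201      39
take first 3 rows:
    sku  weight
2  E201      50
6  B101      47
8  A101      43
sum of column 'weight' → 140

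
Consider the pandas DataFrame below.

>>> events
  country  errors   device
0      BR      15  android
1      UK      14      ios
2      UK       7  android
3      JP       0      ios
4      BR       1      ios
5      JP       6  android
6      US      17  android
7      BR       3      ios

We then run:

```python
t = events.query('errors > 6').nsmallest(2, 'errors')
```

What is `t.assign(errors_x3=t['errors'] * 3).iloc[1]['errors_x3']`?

42

filter rows where errors > 6:
  country  errors   device
0      BR      15  android
1      UK      14      ios
2      UK       7  android
6      US      17  android
take 2 rows with smallest errors:
  country  errors   device
2      UK       7  android
1      UK      14      ios
add column errors_x3 = t['errors'] * 3:
  country  errors   device  errors_x3
2      UK       7  android         21
1      UK      14      ios         42
Taking the value at position 1, column 'errors_x3' gives 42.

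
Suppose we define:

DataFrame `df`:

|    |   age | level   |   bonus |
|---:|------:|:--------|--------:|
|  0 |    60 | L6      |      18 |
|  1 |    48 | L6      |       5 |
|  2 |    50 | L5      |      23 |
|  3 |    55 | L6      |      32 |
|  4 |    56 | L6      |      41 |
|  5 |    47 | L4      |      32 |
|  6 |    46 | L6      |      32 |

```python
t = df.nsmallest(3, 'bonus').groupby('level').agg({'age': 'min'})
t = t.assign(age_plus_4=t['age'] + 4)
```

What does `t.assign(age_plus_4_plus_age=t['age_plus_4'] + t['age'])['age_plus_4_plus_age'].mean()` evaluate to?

take 3 rows with smallest bonus:
   age level  bonus
1   48    L6      5
0   60    L6     18
2   50    L5     23
group by level, min of age:
       age
level     
L5      50
L6      48
add column age_plus_4 = t['age'] + 4:
       age  age_plus_4
level                 
L5      50          54
L6      48          52
add column age_plus_4_plus_age = t['age_plus_4'] + t['age']:
       age  age_plus_4  age_plus_4_plus_age
level                                      
L5      50          54                  104
L6      48          52                  100
So mean() = 102.0.

102.0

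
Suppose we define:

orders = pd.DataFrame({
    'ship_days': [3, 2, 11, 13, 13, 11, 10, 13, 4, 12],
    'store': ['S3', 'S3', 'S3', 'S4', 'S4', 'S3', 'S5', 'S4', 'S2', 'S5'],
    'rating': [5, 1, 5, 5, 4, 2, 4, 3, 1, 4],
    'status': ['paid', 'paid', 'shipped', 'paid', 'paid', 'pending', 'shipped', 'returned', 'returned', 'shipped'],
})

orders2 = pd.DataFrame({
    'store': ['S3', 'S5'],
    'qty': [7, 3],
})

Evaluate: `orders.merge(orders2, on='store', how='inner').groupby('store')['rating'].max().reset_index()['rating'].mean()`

merge on 'store' (how='inner') → 6 rows:
   ship_days store  rating   status  qty
0          3    S3       5     paid    7
1          2    S3       1     paid    7
2         11    S3       5  shipped    7
3         11    S3       2  pending    7
4         10    S5       4  shipped    3
5         12    S5       4  shipped    3
group by store, max of rating:
store
S3    5
S5    4
Name: rating, dtype: int64
reset_index():
  store  rating
0    S3       5
1    S5       4
Hence 4.5.

4.5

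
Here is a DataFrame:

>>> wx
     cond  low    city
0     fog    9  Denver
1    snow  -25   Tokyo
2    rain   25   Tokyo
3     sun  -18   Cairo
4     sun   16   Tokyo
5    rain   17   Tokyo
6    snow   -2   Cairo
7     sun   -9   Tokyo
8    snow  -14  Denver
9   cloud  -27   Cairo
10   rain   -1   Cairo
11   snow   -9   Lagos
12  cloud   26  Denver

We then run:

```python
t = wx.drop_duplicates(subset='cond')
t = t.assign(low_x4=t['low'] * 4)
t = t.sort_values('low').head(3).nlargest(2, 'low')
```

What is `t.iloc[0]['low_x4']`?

-72

drop duplicate cond (keep=first):
    cond  low    city
0    fog    9  Denver
1   snow  -25   Tokyo
2   rain   25   Tokyo
3    sun  -18   Cairo
9  cloud  -27   Cairo
add column low_x4 = t['low'] * 4:
    cond  low    city  low_x4
0    fog    9  Denver      36
1   snow  -25   Tokyo    -100
2   rain   25   Tokyo     100
3    sun  -18   Cairo     -72
9  cloud  -27   Cairo    -108
sort by low:
    cond  low    city  low_x4
9  cloud  -27   Cairo    -108
1   snow  -25   Tokyo    -100
3    sun  -18   Cairo     -72
0    fog    9  Denver      36
2   rain   25   Tokyo     100
take first 3 rows:
    cond  low   city  low_x4
9  cloud  -27  Cairo    -108
1   snow  -25  Tokyo    -100
3    sun  -18  Cairo     -72
take 2 rows with largest low:
   cond  low   city  low_x4
3   sun  -18  Cairo     -72
1  snow  -25  Tokyo    -100
Hence -72.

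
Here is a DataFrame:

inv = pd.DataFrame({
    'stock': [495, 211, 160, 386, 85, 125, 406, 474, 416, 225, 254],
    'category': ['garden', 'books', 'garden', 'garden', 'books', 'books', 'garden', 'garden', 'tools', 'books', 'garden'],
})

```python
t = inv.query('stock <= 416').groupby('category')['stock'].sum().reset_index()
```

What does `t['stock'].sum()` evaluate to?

filter rows where stock <= 416:
    stock category
1     211    books
2     160   garden
3     386   garden
4      85    books
5     125    books
6     406   garden
8     416    tools
9     225    books
10    254   garden
group by category, sum of stock:
category
books      646
garden    1206
tools      416
Name: stock, dtype: int64
reset_index():
  category  stock
0    books    646
1   garden   1206
2    tools    416
Taking the sum of column 'stock' gives 2268.

2268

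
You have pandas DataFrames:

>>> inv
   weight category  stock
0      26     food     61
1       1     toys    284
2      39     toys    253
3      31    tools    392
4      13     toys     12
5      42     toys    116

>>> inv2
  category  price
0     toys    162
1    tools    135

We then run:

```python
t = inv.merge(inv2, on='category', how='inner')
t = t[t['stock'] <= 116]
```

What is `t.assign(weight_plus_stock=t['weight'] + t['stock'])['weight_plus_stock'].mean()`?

merge on 'category' (how='inner') → 5 rows:
   weight category  stock  price
0       1     toys    284    162
1      39     toys    253    162
2      31    tools    392    135
3      13     toys     12    162
4      42     toys    116    162
filter rows where stock <= 116:
   weight category  stock  price
3      13     toys     12    162
4      42     toys    116    162
add column weight_plus_stock = t['weight'] + t['stock']:
   weight category  stock  price  weight_plus_stock
3      13     toys     12    162                 25
4      42     toys    116    162                158
Taking the mean of column 'weight_plus_stock' gives 91.5.

91.5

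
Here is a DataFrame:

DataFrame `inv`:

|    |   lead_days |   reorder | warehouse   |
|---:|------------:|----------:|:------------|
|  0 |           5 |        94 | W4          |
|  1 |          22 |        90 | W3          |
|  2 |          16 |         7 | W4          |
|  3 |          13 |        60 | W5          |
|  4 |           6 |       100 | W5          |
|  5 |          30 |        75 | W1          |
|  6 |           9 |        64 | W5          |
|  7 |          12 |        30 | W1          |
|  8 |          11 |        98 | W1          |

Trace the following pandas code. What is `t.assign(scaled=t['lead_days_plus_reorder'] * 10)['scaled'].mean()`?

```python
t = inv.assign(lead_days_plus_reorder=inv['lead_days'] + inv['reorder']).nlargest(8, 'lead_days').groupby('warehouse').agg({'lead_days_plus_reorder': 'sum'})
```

add column lead_days_plus_reorder = inv['lead_days'] + inv['reorder']:
   lead_days  reorder warehouse  lead_days_plus_reorder
0          5       94        W4                      99
1         22       90        W3                     112
2         16        7        W4                      23
3         13       60        W5                      73
4          6      100        W5                     106
5         30       75        W1                     105
6          9       64        W5                      73
7         12       30        W1                      42
8         11       98        W1                     109
take 8 rows with largest lead_days:
   lead_days  reorder warehouse  lead_days_plus_reorder
5         30       75        W1                     105
1         22       90        W3                     112
2         16        7        W4                      23
3         13       60        W5                      73
7         12       30        W1                      42
8         11       98        W1                     109
6          9       64        W5                      73
4          6      100        W5                     106
group by warehouse, sum of lead_days_plus_reorder:
           lead_days_plus_reorder
warehouse                        
W1                            256
W3                            112
W4                             23
W5                            252
add column scaled = t['lead_days_plus_reorder'] * 10:
           lead_days_plus_reorder  scaled
warehouse                                
W1                            256    2560
W3                            112    1120
W4                             23     230
W5                            252    2520
Then the mean of column 'scaled': 1607.5

1607.5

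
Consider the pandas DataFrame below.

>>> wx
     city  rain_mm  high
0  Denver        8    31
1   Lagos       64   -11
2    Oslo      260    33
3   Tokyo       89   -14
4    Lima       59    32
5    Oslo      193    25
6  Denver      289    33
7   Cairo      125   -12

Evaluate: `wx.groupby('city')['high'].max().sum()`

61

group by city, max of high:
city
Cairo    -12
Denver    33
Lagos    -11
Lima      32
Oslo      33
Tokyo    -14
Name: high, dtype: int64
Finally, sum of the resulting series = 61.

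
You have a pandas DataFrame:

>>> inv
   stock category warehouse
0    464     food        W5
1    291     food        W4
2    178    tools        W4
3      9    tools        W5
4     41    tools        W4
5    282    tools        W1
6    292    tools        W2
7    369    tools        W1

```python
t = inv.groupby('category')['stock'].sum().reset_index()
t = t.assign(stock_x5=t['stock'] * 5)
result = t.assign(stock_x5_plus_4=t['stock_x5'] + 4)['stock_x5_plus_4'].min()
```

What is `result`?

group by category, sum of stock:
category
food      755
tools    1171
Name: stock, dtype: int64
reset_index():
  category  stock
0     food    755
1    tools   1171
add column stock_x5 = t['stock'] * 5:
  category  stock  stock_x5
0     food    755      3775
1    tools   1171      5855
add column stock_x5_plus_4 = t['stock_x5'] + 4:
  category  stock  stock_x5  stock_x5_plus_4
0     food    755      3775             3779
1    tools   1171      5855             5859

3779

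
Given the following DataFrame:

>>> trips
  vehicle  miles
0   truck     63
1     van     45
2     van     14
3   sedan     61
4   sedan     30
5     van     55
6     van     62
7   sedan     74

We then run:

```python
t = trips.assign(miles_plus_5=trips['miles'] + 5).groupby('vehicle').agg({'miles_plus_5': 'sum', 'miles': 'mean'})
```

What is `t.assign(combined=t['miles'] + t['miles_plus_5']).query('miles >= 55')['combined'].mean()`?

183.0

add column miles_plus_5 = trips['miles'] + 5:
  vehicle  miles  miles_plus_5
0   truck     63            68
1     van     45            50
2     van     14            19
3   sedan     61            66
4   sedan     30            35
5     van     55            60
6     van     62            67
7   sedan     74            79
group by vehicle: sum(miles_plus_5), mean(miles):
         miles_plus_5  miles
vehicle                     
sedan             180   55.0
truck              68   63.0
van               196   44.0
add column combined = t['miles'] + t['miles_plus_5']:
         miles_plus_5  miles  combined
vehicle                               
sedan             180   55.0     235.0
truck              68   63.0     131.0
van               196   44.0     240.0
filter rows where miles >= 55:
         miles_plus_5  miles  combined
vehicle                               
sedan             180   55.0     235.0
truck              68   63.0     131.0
Finally, mean of column 'combined' = 183.0.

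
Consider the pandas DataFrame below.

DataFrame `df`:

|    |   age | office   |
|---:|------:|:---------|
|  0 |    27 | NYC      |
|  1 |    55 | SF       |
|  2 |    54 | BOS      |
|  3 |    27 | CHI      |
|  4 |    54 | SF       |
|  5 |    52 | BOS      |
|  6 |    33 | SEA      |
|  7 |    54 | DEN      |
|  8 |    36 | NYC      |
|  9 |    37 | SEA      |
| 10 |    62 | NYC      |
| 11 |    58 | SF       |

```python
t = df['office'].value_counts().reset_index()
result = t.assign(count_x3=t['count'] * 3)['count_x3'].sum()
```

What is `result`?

value_counts of office:
office
NYC    3
SF     3
BOS    2
SEA    2
CHI    1
DEN    1
Name: count, dtype: int64
reset_index():
  office  count
0    NYC      3
1     SF      3
2    BOS      2
3    SEA      2
4    CHI      1
5    DEN      1
add column count_x3 = t['count'] * 3:
  office  count  count_x3
0    NYC      3         9
1     SF      3         9
2    BOS      2         6
3    SEA      2         6
4    CHI      1         3
5    DEN      1         3
The sum of column 'count_x3' is 36.

36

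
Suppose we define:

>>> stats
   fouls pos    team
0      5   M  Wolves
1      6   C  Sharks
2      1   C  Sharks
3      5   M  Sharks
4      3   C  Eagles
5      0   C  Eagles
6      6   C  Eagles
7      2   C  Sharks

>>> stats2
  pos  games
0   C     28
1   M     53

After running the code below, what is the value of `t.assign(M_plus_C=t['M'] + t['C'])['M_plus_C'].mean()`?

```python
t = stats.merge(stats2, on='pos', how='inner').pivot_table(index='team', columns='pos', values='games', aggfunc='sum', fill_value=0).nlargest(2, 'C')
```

merge on 'pos' (how='inner') → 8 rows:
   fouls pos    team  games
0      5   M  Wolves     53
1      6   C  Sharks     28
2      1   C  Sharks     28
3      5   M  Sharks     53
4      3   C  Eagles     28
5      0   C  Eagles     28
6      6   C  Eagles     28
7      2   C  Sharks     28
pivot: rows=team, cols=pos, sum(games):
pos      C   M
team          
Eagles  84   0
Sharks  84  53
Wolves   0  53
take 2 rows with largest C:
pos      C   M
team          
Eagles  84   0
Sharks  84  53
add column M_plus_C = t['M'] + t['C']:
pos      C   M  M_plus_C
team                    
Eagles  84   0        84
Sharks  84  53       137
So mean() = 110.5.

110.5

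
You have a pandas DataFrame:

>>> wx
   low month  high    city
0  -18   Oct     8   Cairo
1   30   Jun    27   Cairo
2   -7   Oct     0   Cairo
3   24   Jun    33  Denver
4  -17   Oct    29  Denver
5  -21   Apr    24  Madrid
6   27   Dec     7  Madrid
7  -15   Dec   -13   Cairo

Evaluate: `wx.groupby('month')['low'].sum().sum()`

3

group by month, sum of low:
month
Apr   -21
Dec    12
Jun    54
Oct   -42
Name: low, dtype: int64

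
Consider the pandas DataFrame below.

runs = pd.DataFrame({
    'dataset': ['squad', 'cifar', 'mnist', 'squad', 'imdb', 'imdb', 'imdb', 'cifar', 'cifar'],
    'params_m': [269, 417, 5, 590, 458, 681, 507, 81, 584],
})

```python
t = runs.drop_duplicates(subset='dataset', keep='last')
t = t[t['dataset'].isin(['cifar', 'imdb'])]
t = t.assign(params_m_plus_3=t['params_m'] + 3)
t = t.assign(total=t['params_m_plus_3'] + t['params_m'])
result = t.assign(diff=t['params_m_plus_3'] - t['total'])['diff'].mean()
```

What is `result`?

-545.5

drop duplicate dataset (keep=last):
  dataset  params_m
2   mnist         5
3   squad       590
6    imdb       507
8   cifar       584
filter rows where dataset in ['cifar', 'imdb']:
  dataset  params_m
6    imdb       507
8   cifar       584
add column params_m_plus_3 = t['params_m'] + 3:
  dataset  params_m  params_m_plus_3
6    imdb       507              510
8   cifar       584              587
add column total = t['params_m_plus_3'] + t['params_m']:
  dataset  params_m  params_m_plus_3  total
6    imdb       507              510   1017
8   cifar       584              587   1171
add column diff = t['params_m_plus_3'] - t['total']:
  dataset  params_m  params_m_plus_3  total  diff
6    imdb       507              510   1017  -507
8   cifar       584              587   1171  -584
Finally, mean of column 'diff' = -545.5.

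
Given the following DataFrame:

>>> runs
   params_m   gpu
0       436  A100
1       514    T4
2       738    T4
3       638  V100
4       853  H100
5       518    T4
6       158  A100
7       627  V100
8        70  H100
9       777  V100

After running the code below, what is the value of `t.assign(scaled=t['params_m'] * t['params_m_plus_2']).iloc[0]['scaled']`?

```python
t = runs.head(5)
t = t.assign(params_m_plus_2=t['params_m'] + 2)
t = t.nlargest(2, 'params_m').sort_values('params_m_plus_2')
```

take first 5 rows:
   params_m   gpu
0       436  A100
1       514    T4
2       738    T4
3       638  V100
4       853  H100
add column params_m_plus_2 = t['params_m'] + 2:
   params_m   gpu  params_m_plus_2
0       436  A100              438
1       514    T4              516
2       738    T4              740
3       638  V100              640
4       853  H100              855
take 2 rows with largest params_m:
   params_m   gpu  params_m_plus_2
4       853  H100              855
2       738    T4              740
sort by params_m_plus_2:
   params_m   gpu  params_m_plus_2
2       738    T4              740
4       853  H100              855
add column scaled = t['params_m'] * t['params_m_plus_2']:
   params_m   gpu  params_m_plus_2  scaled
2       738    T4              740  546120
4       853  H100              855  729315
Reading off the value at position 0, column 'scaled', we get 546120.

546120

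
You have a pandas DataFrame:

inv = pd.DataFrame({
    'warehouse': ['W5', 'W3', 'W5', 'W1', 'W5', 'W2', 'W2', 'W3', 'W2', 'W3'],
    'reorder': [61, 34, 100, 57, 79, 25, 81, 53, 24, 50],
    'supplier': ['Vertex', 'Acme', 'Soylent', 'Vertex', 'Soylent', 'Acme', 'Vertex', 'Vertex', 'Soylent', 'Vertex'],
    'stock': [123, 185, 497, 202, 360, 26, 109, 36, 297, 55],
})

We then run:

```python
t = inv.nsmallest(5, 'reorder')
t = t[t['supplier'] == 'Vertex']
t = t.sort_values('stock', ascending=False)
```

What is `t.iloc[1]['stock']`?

36

take 5 rows with smallest reorder:
  warehouse  reorder supplier  stock
8        W2       24  Soylent    297
5        W2       25     Acme     26
1        W3       34     Acme    185
9        W3       50   Vertex     55
7        W3       53   Vertex     36
filter rows where supplier == 'Vertex':
  warehouse  reorder supplier  stock
9        W3       50   Vertex     55
7        W3       53   Vertex     36
sort by stock descending:
  warehouse  reorder supplier  stock
9        W3       50   Vertex     55
7        W3       53   Vertex     36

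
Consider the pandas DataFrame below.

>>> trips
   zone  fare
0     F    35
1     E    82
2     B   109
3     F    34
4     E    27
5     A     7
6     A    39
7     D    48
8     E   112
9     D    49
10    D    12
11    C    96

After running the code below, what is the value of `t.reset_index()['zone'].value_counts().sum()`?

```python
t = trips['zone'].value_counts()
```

value_counts of zone:
zone
E    3
D    3
F    2
A    2
B    1
C    1
Name: count, dtype: int64
reset_index():
  zone  count
0    E      3
1    D      3
2    F      2
3    A      2
4    B      1
5    C      1
value_counts of zone:
zone
E    1
D    1
F    1
A    1
B    1
C    1
Name: count, dtype: int64

6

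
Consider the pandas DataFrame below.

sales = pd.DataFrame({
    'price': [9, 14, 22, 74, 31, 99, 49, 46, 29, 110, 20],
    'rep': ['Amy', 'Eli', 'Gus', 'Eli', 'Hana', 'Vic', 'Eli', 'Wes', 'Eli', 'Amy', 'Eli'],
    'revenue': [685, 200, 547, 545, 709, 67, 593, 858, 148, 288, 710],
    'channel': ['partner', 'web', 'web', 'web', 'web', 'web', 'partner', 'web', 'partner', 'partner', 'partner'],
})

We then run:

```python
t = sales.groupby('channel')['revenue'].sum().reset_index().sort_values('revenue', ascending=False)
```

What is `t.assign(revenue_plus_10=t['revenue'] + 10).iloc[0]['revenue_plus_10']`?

2936

group by channel, sum of revenue:
channel
partner    2424
web        2926
Name: revenue, dtype: int64
reset_index():
   channel  revenue
0  partner     2424
1      web     2926
sort by revenue descending:
   channel  revenue
1      web     2926
0  partner     2424
add column revenue_plus_10 = t['revenue'] + 10:
   channel  revenue  revenue_plus_10
1      web     2926             2936
0  partner     2424             2434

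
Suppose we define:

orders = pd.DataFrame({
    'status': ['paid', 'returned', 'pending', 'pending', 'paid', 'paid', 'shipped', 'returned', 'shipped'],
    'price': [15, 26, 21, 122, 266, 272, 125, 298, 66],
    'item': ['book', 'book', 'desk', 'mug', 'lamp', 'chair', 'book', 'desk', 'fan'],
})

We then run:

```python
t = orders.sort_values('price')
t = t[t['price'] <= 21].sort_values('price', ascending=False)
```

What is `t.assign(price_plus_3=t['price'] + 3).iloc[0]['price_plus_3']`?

24

sort by price:
     status  price   item
0      paid     15   book
2   pending     21   desk
1  returned     26   book
8   shipped     66    fan
3   pending    122    mug
6   shipped    125   book
4      paid    266   lamp
5      paid    272  chair
7  returned    298   desk
filter rows where price <= 21:
    status  price  item
0     paid     15  book
2  pending     21  desk
sort by price descending:
    status  price  item
2  pending     21  desk
0     paid     15  book
add column price_plus_3 = t['price'] + 3:
    status  price  item  price_plus_3
2  pending     21  desk            24
0     paid     15  book            18
So iloc[0]['price_plus_3'] = 24.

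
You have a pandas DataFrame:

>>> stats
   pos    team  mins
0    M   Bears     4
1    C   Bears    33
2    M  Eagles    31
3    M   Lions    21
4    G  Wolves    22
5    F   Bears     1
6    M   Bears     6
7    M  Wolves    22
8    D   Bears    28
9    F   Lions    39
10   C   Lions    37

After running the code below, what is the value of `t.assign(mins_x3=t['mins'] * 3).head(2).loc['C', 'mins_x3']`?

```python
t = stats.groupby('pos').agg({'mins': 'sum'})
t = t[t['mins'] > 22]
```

group by pos, sum of mins:
     mins
pos      
C      70
D      28
F      40
G      22
M      84
filter rows where mins > 22:
     mins
pos      
C      70
D      28
F      40
M      84
add column mins_x3 = t['mins'] * 3:
     mins  mins_x3
pos               
C      70      210
D      28       84
F      40      120
M      84      252
take first 2 rows:
     mins  mins_x3
pos               
C      70      210
D      28       84

210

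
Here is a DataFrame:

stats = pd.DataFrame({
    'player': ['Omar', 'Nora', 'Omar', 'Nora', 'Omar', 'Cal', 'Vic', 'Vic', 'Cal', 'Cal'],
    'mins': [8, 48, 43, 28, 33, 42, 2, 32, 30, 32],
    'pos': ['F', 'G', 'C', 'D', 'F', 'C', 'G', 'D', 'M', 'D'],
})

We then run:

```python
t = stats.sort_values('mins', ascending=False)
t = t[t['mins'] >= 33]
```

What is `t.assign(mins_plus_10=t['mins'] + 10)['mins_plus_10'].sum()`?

206

sort by mins descending:
  player  mins pos
1   Nora    48   G
2   Omar    43   C
5    Cal    42   C
4   Omar    33   F
7    Vic    32   D
9    Cal    32   D
8    Cal    30   M
3   Nora    28   D
0   Omar     8   F
6    Vic     2   G
filter rows where mins >= 33:
  player  mins pos
1   Nora    48   G
2   Omar    43   C
5    Cal    42   C
4   Omar    33   F
add column mins_plus_10 = t['mins'] + 10:
  player  mins pos  mins_plus_10
1   Nora    48   G            58
2   Omar    43   C            53
5    Cal    42   C            52
4   Omar    33   F            43
The sum of column 'mins_plus_10' is 206.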